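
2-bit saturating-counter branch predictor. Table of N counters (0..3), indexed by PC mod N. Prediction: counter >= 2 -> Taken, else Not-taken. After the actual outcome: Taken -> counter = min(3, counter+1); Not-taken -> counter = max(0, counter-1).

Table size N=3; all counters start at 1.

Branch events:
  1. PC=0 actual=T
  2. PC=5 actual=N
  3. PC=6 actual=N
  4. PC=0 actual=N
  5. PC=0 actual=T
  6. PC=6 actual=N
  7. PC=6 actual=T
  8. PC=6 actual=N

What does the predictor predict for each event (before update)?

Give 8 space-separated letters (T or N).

Ev 1: PC=0 idx=0 pred=N actual=T -> ctr[0]=2
Ev 2: PC=5 idx=2 pred=N actual=N -> ctr[2]=0
Ev 3: PC=6 idx=0 pred=T actual=N -> ctr[0]=1
Ev 4: PC=0 idx=0 pred=N actual=N -> ctr[0]=0
Ev 5: PC=0 idx=0 pred=N actual=T -> ctr[0]=1
Ev 6: PC=6 idx=0 pred=N actual=N -> ctr[0]=0
Ev 7: PC=6 idx=0 pred=N actual=T -> ctr[0]=1
Ev 8: PC=6 idx=0 pred=N actual=N -> ctr[0]=0

Answer: N N T N N N N N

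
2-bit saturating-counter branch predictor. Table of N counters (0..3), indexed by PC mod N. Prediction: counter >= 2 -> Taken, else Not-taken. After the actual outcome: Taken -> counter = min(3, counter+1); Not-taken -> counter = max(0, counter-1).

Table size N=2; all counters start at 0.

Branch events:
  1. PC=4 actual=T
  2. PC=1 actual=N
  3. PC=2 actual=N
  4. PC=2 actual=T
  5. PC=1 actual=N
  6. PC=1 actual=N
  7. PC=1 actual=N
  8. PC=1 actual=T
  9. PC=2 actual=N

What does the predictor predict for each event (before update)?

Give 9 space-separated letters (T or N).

Answer: N N N N N N N N N

Derivation:
Ev 1: PC=4 idx=0 pred=N actual=T -> ctr[0]=1
Ev 2: PC=1 idx=1 pred=N actual=N -> ctr[1]=0
Ev 3: PC=2 idx=0 pred=N actual=N -> ctr[0]=0
Ev 4: PC=2 idx=0 pred=N actual=T -> ctr[0]=1
Ev 5: PC=1 idx=1 pred=N actual=N -> ctr[1]=0
Ev 6: PC=1 idx=1 pred=N actual=N -> ctr[1]=0
Ev 7: PC=1 idx=1 pred=N actual=N -> ctr[1]=0
Ev 8: PC=1 idx=1 pred=N actual=T -> ctr[1]=1
Ev 9: PC=2 idx=0 pred=N actual=N -> ctr[0]=0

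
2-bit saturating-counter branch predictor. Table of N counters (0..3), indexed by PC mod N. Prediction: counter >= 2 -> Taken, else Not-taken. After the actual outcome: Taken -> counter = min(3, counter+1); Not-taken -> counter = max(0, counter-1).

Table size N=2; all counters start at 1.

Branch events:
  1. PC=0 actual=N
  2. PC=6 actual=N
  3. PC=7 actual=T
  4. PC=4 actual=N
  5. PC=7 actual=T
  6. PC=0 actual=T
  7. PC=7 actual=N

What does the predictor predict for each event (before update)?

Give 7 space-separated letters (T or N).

Ev 1: PC=0 idx=0 pred=N actual=N -> ctr[0]=0
Ev 2: PC=6 idx=0 pred=N actual=N -> ctr[0]=0
Ev 3: PC=7 idx=1 pred=N actual=T -> ctr[1]=2
Ev 4: PC=4 idx=0 pred=N actual=N -> ctr[0]=0
Ev 5: PC=7 idx=1 pred=T actual=T -> ctr[1]=3
Ev 6: PC=0 idx=0 pred=N actual=T -> ctr[0]=1
Ev 7: PC=7 idx=1 pred=T actual=N -> ctr[1]=2

Answer: N N N N T N T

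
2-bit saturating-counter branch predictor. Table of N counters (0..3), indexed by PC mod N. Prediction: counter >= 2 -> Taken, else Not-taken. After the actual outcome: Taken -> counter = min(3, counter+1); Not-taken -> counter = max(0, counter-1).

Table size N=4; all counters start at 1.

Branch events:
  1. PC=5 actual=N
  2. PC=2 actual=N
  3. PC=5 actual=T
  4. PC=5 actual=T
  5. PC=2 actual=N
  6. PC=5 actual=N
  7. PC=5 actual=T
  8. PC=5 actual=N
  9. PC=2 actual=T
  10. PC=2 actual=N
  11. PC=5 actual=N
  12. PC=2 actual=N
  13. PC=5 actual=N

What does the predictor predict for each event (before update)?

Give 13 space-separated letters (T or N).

Answer: N N N N N T N T N N N N N

Derivation:
Ev 1: PC=5 idx=1 pred=N actual=N -> ctr[1]=0
Ev 2: PC=2 idx=2 pred=N actual=N -> ctr[2]=0
Ev 3: PC=5 idx=1 pred=N actual=T -> ctr[1]=1
Ev 4: PC=5 idx=1 pred=N actual=T -> ctr[1]=2
Ev 5: PC=2 idx=2 pred=N actual=N -> ctr[2]=0
Ev 6: PC=5 idx=1 pred=T actual=N -> ctr[1]=1
Ev 7: PC=5 idx=1 pred=N actual=T -> ctr[1]=2
Ev 8: PC=5 idx=1 pred=T actual=N -> ctr[1]=1
Ev 9: PC=2 idx=2 pred=N actual=T -> ctr[2]=1
Ev 10: PC=2 idx=2 pred=N actual=N -> ctr[2]=0
Ev 11: PC=5 idx=1 pred=N actual=N -> ctr[1]=0
Ev 12: PC=2 idx=2 pred=N actual=N -> ctr[2]=0
Ev 13: PC=5 idx=1 pred=N actual=N -> ctr[1]=0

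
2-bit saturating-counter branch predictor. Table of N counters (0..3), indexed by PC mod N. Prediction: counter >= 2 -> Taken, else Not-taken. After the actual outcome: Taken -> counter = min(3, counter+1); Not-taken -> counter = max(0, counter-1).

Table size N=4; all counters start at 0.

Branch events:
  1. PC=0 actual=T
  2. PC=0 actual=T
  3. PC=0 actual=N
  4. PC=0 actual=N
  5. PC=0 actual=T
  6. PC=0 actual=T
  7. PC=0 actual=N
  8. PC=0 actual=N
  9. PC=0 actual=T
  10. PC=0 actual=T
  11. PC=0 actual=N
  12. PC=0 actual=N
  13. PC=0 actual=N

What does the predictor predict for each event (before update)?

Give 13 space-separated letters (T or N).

Answer: N N T N N N T N N N T N N

Derivation:
Ev 1: PC=0 idx=0 pred=N actual=T -> ctr[0]=1
Ev 2: PC=0 idx=0 pred=N actual=T -> ctr[0]=2
Ev 3: PC=0 idx=0 pred=T actual=N -> ctr[0]=1
Ev 4: PC=0 idx=0 pred=N actual=N -> ctr[0]=0
Ev 5: PC=0 idx=0 pred=N actual=T -> ctr[0]=1
Ev 6: PC=0 idx=0 pred=N actual=T -> ctr[0]=2
Ev 7: PC=0 idx=0 pred=T actual=N -> ctr[0]=1
Ev 8: PC=0 idx=0 pred=N actual=N -> ctr[0]=0
Ev 9: PC=0 idx=0 pred=N actual=T -> ctr[0]=1
Ev 10: PC=0 idx=0 pred=N actual=T -> ctr[0]=2
Ev 11: PC=0 idx=0 pred=T actual=N -> ctr[0]=1
Ev 12: PC=0 idx=0 pred=N actual=N -> ctr[0]=0
Ev 13: PC=0 idx=0 pred=N actual=N -> ctr[0]=0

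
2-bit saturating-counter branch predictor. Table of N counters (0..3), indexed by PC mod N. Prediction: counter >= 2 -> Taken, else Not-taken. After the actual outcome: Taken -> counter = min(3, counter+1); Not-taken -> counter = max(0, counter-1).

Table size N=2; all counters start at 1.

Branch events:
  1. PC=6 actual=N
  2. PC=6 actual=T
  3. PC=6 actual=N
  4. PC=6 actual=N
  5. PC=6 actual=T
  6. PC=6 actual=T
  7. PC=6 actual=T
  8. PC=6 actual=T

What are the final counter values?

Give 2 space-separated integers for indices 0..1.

Ev 1: PC=6 idx=0 pred=N actual=N -> ctr[0]=0
Ev 2: PC=6 idx=0 pred=N actual=T -> ctr[0]=1
Ev 3: PC=6 idx=0 pred=N actual=N -> ctr[0]=0
Ev 4: PC=6 idx=0 pred=N actual=N -> ctr[0]=0
Ev 5: PC=6 idx=0 pred=N actual=T -> ctr[0]=1
Ev 6: PC=6 idx=0 pred=N actual=T -> ctr[0]=2
Ev 7: PC=6 idx=0 pred=T actual=T -> ctr[0]=3
Ev 8: PC=6 idx=0 pred=T actual=T -> ctr[0]=3

Answer: 3 1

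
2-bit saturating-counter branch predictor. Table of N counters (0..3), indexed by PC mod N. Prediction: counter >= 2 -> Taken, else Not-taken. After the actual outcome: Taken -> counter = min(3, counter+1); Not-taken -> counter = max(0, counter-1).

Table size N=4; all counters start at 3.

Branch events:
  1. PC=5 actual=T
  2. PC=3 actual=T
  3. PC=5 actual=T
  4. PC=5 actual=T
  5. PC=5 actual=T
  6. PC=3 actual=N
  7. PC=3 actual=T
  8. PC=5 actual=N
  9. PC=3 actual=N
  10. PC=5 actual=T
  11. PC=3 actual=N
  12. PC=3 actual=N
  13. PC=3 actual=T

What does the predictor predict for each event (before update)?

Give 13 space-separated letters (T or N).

Answer: T T T T T T T T T T T N N

Derivation:
Ev 1: PC=5 idx=1 pred=T actual=T -> ctr[1]=3
Ev 2: PC=3 idx=3 pred=T actual=T -> ctr[3]=3
Ev 3: PC=5 idx=1 pred=T actual=T -> ctr[1]=3
Ev 4: PC=5 idx=1 pred=T actual=T -> ctr[1]=3
Ev 5: PC=5 idx=1 pred=T actual=T -> ctr[1]=3
Ev 6: PC=3 idx=3 pred=T actual=N -> ctr[3]=2
Ev 7: PC=3 idx=3 pred=T actual=T -> ctr[3]=3
Ev 8: PC=5 idx=1 pred=T actual=N -> ctr[1]=2
Ev 9: PC=3 idx=3 pred=T actual=N -> ctr[3]=2
Ev 10: PC=5 idx=1 pred=T actual=T -> ctr[1]=3
Ev 11: PC=3 idx=3 pred=T actual=N -> ctr[3]=1
Ev 12: PC=3 idx=3 pred=N actual=N -> ctr[3]=0
Ev 13: PC=3 idx=3 pred=N actual=T -> ctr[3]=1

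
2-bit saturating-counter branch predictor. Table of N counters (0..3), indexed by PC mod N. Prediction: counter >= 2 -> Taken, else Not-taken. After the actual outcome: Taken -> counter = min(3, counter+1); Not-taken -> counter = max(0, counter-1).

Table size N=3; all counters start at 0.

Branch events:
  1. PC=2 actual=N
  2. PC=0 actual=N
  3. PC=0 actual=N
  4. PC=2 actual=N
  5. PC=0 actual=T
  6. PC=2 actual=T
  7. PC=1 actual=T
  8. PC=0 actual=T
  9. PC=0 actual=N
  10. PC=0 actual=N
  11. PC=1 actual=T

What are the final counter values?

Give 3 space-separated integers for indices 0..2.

Answer: 0 2 1

Derivation:
Ev 1: PC=2 idx=2 pred=N actual=N -> ctr[2]=0
Ev 2: PC=0 idx=0 pred=N actual=N -> ctr[0]=0
Ev 3: PC=0 idx=0 pred=N actual=N -> ctr[0]=0
Ev 4: PC=2 idx=2 pred=N actual=N -> ctr[2]=0
Ev 5: PC=0 idx=0 pred=N actual=T -> ctr[0]=1
Ev 6: PC=2 idx=2 pred=N actual=T -> ctr[2]=1
Ev 7: PC=1 idx=1 pred=N actual=T -> ctr[1]=1
Ev 8: PC=0 idx=0 pred=N actual=T -> ctr[0]=2
Ev 9: PC=0 idx=0 pred=T actual=N -> ctr[0]=1
Ev 10: PC=0 idx=0 pred=N actual=N -> ctr[0]=0
Ev 11: PC=1 idx=1 pred=N actual=T -> ctr[1]=2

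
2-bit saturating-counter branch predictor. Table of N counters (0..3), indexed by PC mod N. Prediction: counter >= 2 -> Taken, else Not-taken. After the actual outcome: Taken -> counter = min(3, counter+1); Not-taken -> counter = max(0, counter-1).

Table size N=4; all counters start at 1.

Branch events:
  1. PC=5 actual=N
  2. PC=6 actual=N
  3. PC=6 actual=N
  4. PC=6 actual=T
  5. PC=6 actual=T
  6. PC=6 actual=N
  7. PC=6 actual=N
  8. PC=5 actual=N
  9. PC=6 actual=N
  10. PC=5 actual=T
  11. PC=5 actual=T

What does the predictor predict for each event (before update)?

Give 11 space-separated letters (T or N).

Answer: N N N N N T N N N N N

Derivation:
Ev 1: PC=5 idx=1 pred=N actual=N -> ctr[1]=0
Ev 2: PC=6 idx=2 pred=N actual=N -> ctr[2]=0
Ev 3: PC=6 idx=2 pred=N actual=N -> ctr[2]=0
Ev 4: PC=6 idx=2 pred=N actual=T -> ctr[2]=1
Ev 5: PC=6 idx=2 pred=N actual=T -> ctr[2]=2
Ev 6: PC=6 idx=2 pred=T actual=N -> ctr[2]=1
Ev 7: PC=6 idx=2 pred=N actual=N -> ctr[2]=0
Ev 8: PC=5 idx=1 pred=N actual=N -> ctr[1]=0
Ev 9: PC=6 idx=2 pred=N actual=N -> ctr[2]=0
Ev 10: PC=5 idx=1 pred=N actual=T -> ctr[1]=1
Ev 11: PC=5 idx=1 pred=N actual=T -> ctr[1]=2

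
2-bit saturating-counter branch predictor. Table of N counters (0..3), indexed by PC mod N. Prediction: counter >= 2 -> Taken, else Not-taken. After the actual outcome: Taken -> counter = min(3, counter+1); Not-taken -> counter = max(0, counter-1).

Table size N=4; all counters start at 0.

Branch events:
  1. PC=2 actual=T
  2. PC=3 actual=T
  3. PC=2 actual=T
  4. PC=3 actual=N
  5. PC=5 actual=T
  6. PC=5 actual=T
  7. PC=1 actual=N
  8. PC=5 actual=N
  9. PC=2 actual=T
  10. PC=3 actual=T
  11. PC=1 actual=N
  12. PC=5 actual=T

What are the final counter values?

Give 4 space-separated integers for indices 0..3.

Answer: 0 1 3 1

Derivation:
Ev 1: PC=2 idx=2 pred=N actual=T -> ctr[2]=1
Ev 2: PC=3 idx=3 pred=N actual=T -> ctr[3]=1
Ev 3: PC=2 idx=2 pred=N actual=T -> ctr[2]=2
Ev 4: PC=3 idx=3 pred=N actual=N -> ctr[3]=0
Ev 5: PC=5 idx=1 pred=N actual=T -> ctr[1]=1
Ev 6: PC=5 idx=1 pred=N actual=T -> ctr[1]=2
Ev 7: PC=1 idx=1 pred=T actual=N -> ctr[1]=1
Ev 8: PC=5 idx=1 pred=N actual=N -> ctr[1]=0
Ev 9: PC=2 idx=2 pred=T actual=T -> ctr[2]=3
Ev 10: PC=3 idx=3 pred=N actual=T -> ctr[3]=1
Ev 11: PC=1 idx=1 pred=N actual=N -> ctr[1]=0
Ev 12: PC=5 idx=1 pred=N actual=T -> ctr[1]=1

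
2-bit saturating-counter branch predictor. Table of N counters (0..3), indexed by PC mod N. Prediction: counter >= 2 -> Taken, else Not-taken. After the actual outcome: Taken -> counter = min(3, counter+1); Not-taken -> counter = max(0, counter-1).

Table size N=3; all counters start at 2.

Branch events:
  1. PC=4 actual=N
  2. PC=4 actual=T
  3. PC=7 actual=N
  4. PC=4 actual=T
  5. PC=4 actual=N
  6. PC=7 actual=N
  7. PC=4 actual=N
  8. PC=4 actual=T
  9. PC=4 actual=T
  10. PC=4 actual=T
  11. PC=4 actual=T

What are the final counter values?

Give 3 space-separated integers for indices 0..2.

Answer: 2 3 2

Derivation:
Ev 1: PC=4 idx=1 pred=T actual=N -> ctr[1]=1
Ev 2: PC=4 idx=1 pred=N actual=T -> ctr[1]=2
Ev 3: PC=7 idx=1 pred=T actual=N -> ctr[1]=1
Ev 4: PC=4 idx=1 pred=N actual=T -> ctr[1]=2
Ev 5: PC=4 idx=1 pred=T actual=N -> ctr[1]=1
Ev 6: PC=7 idx=1 pred=N actual=N -> ctr[1]=0
Ev 7: PC=4 idx=1 pred=N actual=N -> ctr[1]=0
Ev 8: PC=4 idx=1 pred=N actual=T -> ctr[1]=1
Ev 9: PC=4 idx=1 pred=N actual=T -> ctr[1]=2
Ev 10: PC=4 idx=1 pred=T actual=T -> ctr[1]=3
Ev 11: PC=4 idx=1 pred=T actual=T -> ctr[1]=3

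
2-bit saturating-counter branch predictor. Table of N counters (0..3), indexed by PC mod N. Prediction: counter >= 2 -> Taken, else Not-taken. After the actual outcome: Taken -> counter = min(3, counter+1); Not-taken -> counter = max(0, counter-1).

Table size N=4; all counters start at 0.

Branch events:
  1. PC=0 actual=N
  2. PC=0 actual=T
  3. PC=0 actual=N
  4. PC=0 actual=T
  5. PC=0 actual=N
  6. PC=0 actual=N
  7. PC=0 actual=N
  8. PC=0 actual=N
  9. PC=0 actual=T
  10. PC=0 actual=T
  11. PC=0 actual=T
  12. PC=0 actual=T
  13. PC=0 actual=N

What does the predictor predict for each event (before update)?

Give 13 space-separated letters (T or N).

Ev 1: PC=0 idx=0 pred=N actual=N -> ctr[0]=0
Ev 2: PC=0 idx=0 pred=N actual=T -> ctr[0]=1
Ev 3: PC=0 idx=0 pred=N actual=N -> ctr[0]=0
Ev 4: PC=0 idx=0 pred=N actual=T -> ctr[0]=1
Ev 5: PC=0 idx=0 pred=N actual=N -> ctr[0]=0
Ev 6: PC=0 idx=0 pred=N actual=N -> ctr[0]=0
Ev 7: PC=0 idx=0 pred=N actual=N -> ctr[0]=0
Ev 8: PC=0 idx=0 pred=N actual=N -> ctr[0]=0
Ev 9: PC=0 idx=0 pred=N actual=T -> ctr[0]=1
Ev 10: PC=0 idx=0 pred=N actual=T -> ctr[0]=2
Ev 11: PC=0 idx=0 pred=T actual=T -> ctr[0]=3
Ev 12: PC=0 idx=0 pred=T actual=T -> ctr[0]=3
Ev 13: PC=0 idx=0 pred=T actual=N -> ctr[0]=2

Answer: N N N N N N N N N N T T T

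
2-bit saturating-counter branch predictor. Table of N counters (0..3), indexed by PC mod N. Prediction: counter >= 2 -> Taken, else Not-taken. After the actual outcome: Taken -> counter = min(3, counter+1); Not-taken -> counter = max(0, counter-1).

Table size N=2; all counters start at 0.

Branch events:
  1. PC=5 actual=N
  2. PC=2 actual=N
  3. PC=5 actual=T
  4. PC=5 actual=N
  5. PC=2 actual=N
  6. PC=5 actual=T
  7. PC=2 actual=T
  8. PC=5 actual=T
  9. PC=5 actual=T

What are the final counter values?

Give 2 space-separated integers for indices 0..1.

Ev 1: PC=5 idx=1 pred=N actual=N -> ctr[1]=0
Ev 2: PC=2 idx=0 pred=N actual=N -> ctr[0]=0
Ev 3: PC=5 idx=1 pred=N actual=T -> ctr[1]=1
Ev 4: PC=5 idx=1 pred=N actual=N -> ctr[1]=0
Ev 5: PC=2 idx=0 pred=N actual=N -> ctr[0]=0
Ev 6: PC=5 idx=1 pred=N actual=T -> ctr[1]=1
Ev 7: PC=2 idx=0 pred=N actual=T -> ctr[0]=1
Ev 8: PC=5 idx=1 pred=N actual=T -> ctr[1]=2
Ev 9: PC=5 idx=1 pred=T actual=T -> ctr[1]=3

Answer: 1 3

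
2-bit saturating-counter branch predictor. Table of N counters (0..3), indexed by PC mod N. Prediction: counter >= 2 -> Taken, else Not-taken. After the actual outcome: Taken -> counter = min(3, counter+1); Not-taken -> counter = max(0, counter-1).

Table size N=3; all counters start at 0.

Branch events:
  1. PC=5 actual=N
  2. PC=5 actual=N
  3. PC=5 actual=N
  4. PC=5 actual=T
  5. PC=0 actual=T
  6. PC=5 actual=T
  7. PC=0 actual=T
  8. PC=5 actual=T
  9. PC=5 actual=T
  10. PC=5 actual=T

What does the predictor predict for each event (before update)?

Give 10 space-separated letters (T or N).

Ev 1: PC=5 idx=2 pred=N actual=N -> ctr[2]=0
Ev 2: PC=5 idx=2 pred=N actual=N -> ctr[2]=0
Ev 3: PC=5 idx=2 pred=N actual=N -> ctr[2]=0
Ev 4: PC=5 idx=2 pred=N actual=T -> ctr[2]=1
Ev 5: PC=0 idx=0 pred=N actual=T -> ctr[0]=1
Ev 6: PC=5 idx=2 pred=N actual=T -> ctr[2]=2
Ev 7: PC=0 idx=0 pred=N actual=T -> ctr[0]=2
Ev 8: PC=5 idx=2 pred=T actual=T -> ctr[2]=3
Ev 9: PC=5 idx=2 pred=T actual=T -> ctr[2]=3
Ev 10: PC=5 idx=2 pred=T actual=T -> ctr[2]=3

Answer: N N N N N N N T T T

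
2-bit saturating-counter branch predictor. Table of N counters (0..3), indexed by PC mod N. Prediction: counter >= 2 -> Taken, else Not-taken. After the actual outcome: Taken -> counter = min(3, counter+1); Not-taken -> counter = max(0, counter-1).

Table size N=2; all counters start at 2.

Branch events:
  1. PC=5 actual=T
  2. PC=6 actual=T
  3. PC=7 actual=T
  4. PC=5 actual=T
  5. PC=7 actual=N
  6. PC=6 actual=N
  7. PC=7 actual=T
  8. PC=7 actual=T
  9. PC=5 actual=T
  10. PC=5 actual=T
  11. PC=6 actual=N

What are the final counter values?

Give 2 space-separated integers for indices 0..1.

Ev 1: PC=5 idx=1 pred=T actual=T -> ctr[1]=3
Ev 2: PC=6 idx=0 pred=T actual=T -> ctr[0]=3
Ev 3: PC=7 idx=1 pred=T actual=T -> ctr[1]=3
Ev 4: PC=5 idx=1 pred=T actual=T -> ctr[1]=3
Ev 5: PC=7 idx=1 pred=T actual=N -> ctr[1]=2
Ev 6: PC=6 idx=0 pred=T actual=N -> ctr[0]=2
Ev 7: PC=7 idx=1 pred=T actual=T -> ctr[1]=3
Ev 8: PC=7 idx=1 pred=T actual=T -> ctr[1]=3
Ev 9: PC=5 idx=1 pred=T actual=T -> ctr[1]=3
Ev 10: PC=5 idx=1 pred=T actual=T -> ctr[1]=3
Ev 11: PC=6 idx=0 pred=T actual=N -> ctr[0]=1

Answer: 1 3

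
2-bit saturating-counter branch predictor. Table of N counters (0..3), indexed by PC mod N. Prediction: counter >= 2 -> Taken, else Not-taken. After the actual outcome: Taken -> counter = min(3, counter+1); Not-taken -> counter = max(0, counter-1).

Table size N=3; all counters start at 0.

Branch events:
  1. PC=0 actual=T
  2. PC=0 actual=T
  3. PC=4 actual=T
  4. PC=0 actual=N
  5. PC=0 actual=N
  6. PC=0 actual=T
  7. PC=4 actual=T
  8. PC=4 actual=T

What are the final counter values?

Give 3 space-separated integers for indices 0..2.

Ev 1: PC=0 idx=0 pred=N actual=T -> ctr[0]=1
Ev 2: PC=0 idx=0 pred=N actual=T -> ctr[0]=2
Ev 3: PC=4 idx=1 pred=N actual=T -> ctr[1]=1
Ev 4: PC=0 idx=0 pred=T actual=N -> ctr[0]=1
Ev 5: PC=0 idx=0 pred=N actual=N -> ctr[0]=0
Ev 6: PC=0 idx=0 pred=N actual=T -> ctr[0]=1
Ev 7: PC=4 idx=1 pred=N actual=T -> ctr[1]=2
Ev 8: PC=4 idx=1 pred=T actual=T -> ctr[1]=3

Answer: 1 3 0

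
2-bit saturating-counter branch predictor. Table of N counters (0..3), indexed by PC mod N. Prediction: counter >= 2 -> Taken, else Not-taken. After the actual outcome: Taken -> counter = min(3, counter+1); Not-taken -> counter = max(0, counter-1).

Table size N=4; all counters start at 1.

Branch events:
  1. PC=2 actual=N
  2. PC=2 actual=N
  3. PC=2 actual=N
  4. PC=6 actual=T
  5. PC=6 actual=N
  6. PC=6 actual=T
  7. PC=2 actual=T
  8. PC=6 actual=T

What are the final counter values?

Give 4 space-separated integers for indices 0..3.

Ev 1: PC=2 idx=2 pred=N actual=N -> ctr[2]=0
Ev 2: PC=2 idx=2 pred=N actual=N -> ctr[2]=0
Ev 3: PC=2 idx=2 pred=N actual=N -> ctr[2]=0
Ev 4: PC=6 idx=2 pred=N actual=T -> ctr[2]=1
Ev 5: PC=6 idx=2 pred=N actual=N -> ctr[2]=0
Ev 6: PC=6 idx=2 pred=N actual=T -> ctr[2]=1
Ev 7: PC=2 idx=2 pred=N actual=T -> ctr[2]=2
Ev 8: PC=6 idx=2 pred=T actual=T -> ctr[2]=3

Answer: 1 1 3 1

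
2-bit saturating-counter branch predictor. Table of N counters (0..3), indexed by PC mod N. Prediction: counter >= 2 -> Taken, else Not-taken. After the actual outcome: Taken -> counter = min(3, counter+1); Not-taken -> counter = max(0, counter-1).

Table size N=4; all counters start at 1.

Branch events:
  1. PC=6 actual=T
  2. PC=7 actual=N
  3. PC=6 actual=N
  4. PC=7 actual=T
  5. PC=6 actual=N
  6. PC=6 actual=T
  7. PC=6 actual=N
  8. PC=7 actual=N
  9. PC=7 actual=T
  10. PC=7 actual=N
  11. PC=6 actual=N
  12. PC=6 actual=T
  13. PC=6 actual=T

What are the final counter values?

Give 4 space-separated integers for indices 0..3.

Ev 1: PC=6 idx=2 pred=N actual=T -> ctr[2]=2
Ev 2: PC=7 idx=3 pred=N actual=N -> ctr[3]=0
Ev 3: PC=6 idx=2 pred=T actual=N -> ctr[2]=1
Ev 4: PC=7 idx=3 pred=N actual=T -> ctr[3]=1
Ev 5: PC=6 idx=2 pred=N actual=N -> ctr[2]=0
Ev 6: PC=6 idx=2 pred=N actual=T -> ctr[2]=1
Ev 7: PC=6 idx=2 pred=N actual=N -> ctr[2]=0
Ev 8: PC=7 idx=3 pred=N actual=N -> ctr[3]=0
Ev 9: PC=7 idx=3 pred=N actual=T -> ctr[3]=1
Ev 10: PC=7 idx=3 pred=N actual=N -> ctr[3]=0
Ev 11: PC=6 idx=2 pred=N actual=N -> ctr[2]=0
Ev 12: PC=6 idx=2 pred=N actual=T -> ctr[2]=1
Ev 13: PC=6 idx=2 pred=N actual=T -> ctr[2]=2

Answer: 1 1 2 0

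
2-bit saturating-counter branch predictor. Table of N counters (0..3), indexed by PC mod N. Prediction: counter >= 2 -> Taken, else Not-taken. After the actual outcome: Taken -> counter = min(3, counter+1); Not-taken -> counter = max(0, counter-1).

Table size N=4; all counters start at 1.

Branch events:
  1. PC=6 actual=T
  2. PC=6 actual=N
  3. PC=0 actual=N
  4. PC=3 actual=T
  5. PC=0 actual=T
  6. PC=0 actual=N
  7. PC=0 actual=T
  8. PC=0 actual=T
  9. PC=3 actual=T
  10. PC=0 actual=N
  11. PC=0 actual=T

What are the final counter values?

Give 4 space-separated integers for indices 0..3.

Ev 1: PC=6 idx=2 pred=N actual=T -> ctr[2]=2
Ev 2: PC=6 idx=2 pred=T actual=N -> ctr[2]=1
Ev 3: PC=0 idx=0 pred=N actual=N -> ctr[0]=0
Ev 4: PC=3 idx=3 pred=N actual=T -> ctr[3]=2
Ev 5: PC=0 idx=0 pred=N actual=T -> ctr[0]=1
Ev 6: PC=0 idx=0 pred=N actual=N -> ctr[0]=0
Ev 7: PC=0 idx=0 pred=N actual=T -> ctr[0]=1
Ev 8: PC=0 idx=0 pred=N actual=T -> ctr[0]=2
Ev 9: PC=3 idx=3 pred=T actual=T -> ctr[3]=3
Ev 10: PC=0 idx=0 pred=T actual=N -> ctr[0]=1
Ev 11: PC=0 idx=0 pred=N actual=T -> ctr[0]=2

Answer: 2 1 1 3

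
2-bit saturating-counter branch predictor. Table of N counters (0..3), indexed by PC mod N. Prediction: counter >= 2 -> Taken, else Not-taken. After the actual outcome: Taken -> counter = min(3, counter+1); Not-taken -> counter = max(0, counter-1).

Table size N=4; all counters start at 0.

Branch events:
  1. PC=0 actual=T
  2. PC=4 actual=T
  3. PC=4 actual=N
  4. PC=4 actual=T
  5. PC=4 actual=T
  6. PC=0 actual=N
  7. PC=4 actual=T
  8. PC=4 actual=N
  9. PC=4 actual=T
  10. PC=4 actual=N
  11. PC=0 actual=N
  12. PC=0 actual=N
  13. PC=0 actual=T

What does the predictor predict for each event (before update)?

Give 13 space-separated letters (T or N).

Ev 1: PC=0 idx=0 pred=N actual=T -> ctr[0]=1
Ev 2: PC=4 idx=0 pred=N actual=T -> ctr[0]=2
Ev 3: PC=4 idx=0 pred=T actual=N -> ctr[0]=1
Ev 4: PC=4 idx=0 pred=N actual=T -> ctr[0]=2
Ev 5: PC=4 idx=0 pred=T actual=T -> ctr[0]=3
Ev 6: PC=0 idx=0 pred=T actual=N -> ctr[0]=2
Ev 7: PC=4 idx=0 pred=T actual=T -> ctr[0]=3
Ev 8: PC=4 idx=0 pred=T actual=N -> ctr[0]=2
Ev 9: PC=4 idx=0 pred=T actual=T -> ctr[0]=3
Ev 10: PC=4 idx=0 pred=T actual=N -> ctr[0]=2
Ev 11: PC=0 idx=0 pred=T actual=N -> ctr[0]=1
Ev 12: PC=0 idx=0 pred=N actual=N -> ctr[0]=0
Ev 13: PC=0 idx=0 pred=N actual=T -> ctr[0]=1

Answer: N N T N T T T T T T T N N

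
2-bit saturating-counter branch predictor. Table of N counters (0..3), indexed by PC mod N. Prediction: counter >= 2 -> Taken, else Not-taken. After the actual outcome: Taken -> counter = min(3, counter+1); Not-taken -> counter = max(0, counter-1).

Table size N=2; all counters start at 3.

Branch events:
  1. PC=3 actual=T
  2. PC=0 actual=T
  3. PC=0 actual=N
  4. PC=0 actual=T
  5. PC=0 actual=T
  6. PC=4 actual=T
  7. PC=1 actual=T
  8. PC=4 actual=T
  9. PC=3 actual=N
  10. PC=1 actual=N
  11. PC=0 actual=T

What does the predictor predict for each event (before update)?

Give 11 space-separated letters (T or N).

Ev 1: PC=3 idx=1 pred=T actual=T -> ctr[1]=3
Ev 2: PC=0 idx=0 pred=T actual=T -> ctr[0]=3
Ev 3: PC=0 idx=0 pred=T actual=N -> ctr[0]=2
Ev 4: PC=0 idx=0 pred=T actual=T -> ctr[0]=3
Ev 5: PC=0 idx=0 pred=T actual=T -> ctr[0]=3
Ev 6: PC=4 idx=0 pred=T actual=T -> ctr[0]=3
Ev 7: PC=1 idx=1 pred=T actual=T -> ctr[1]=3
Ev 8: PC=4 idx=0 pred=T actual=T -> ctr[0]=3
Ev 9: PC=3 idx=1 pred=T actual=N -> ctr[1]=2
Ev 10: PC=1 idx=1 pred=T actual=N -> ctr[1]=1
Ev 11: PC=0 idx=0 pred=T actual=T -> ctr[0]=3

Answer: T T T T T T T T T T T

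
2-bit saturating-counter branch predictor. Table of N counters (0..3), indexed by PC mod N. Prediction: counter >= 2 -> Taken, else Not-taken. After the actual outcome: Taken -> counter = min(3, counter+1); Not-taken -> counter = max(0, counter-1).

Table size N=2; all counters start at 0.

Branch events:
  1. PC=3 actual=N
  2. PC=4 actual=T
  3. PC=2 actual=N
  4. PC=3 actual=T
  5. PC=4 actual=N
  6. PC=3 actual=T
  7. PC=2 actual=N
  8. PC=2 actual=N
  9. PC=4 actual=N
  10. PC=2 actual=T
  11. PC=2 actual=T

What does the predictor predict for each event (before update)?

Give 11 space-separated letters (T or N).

Answer: N N N N N N N N N N N

Derivation:
Ev 1: PC=3 idx=1 pred=N actual=N -> ctr[1]=0
Ev 2: PC=4 idx=0 pred=N actual=T -> ctr[0]=1
Ev 3: PC=2 idx=0 pred=N actual=N -> ctr[0]=0
Ev 4: PC=3 idx=1 pred=N actual=T -> ctr[1]=1
Ev 5: PC=4 idx=0 pred=N actual=N -> ctr[0]=0
Ev 6: PC=3 idx=1 pred=N actual=T -> ctr[1]=2
Ev 7: PC=2 idx=0 pred=N actual=N -> ctr[0]=0
Ev 8: PC=2 idx=0 pred=N actual=N -> ctr[0]=0
Ev 9: PC=4 idx=0 pred=N actual=N -> ctr[0]=0
Ev 10: PC=2 idx=0 pred=N actual=T -> ctr[0]=1
Ev 11: PC=2 idx=0 pred=N actual=T -> ctr[0]=2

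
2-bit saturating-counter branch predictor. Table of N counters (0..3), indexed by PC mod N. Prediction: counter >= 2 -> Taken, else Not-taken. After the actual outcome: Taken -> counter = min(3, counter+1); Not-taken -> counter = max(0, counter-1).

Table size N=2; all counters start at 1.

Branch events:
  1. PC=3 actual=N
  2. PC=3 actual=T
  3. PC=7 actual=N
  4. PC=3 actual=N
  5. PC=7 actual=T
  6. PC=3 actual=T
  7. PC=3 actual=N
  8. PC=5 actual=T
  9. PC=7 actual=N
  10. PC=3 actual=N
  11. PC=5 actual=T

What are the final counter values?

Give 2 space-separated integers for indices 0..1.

Ev 1: PC=3 idx=1 pred=N actual=N -> ctr[1]=0
Ev 2: PC=3 idx=1 pred=N actual=T -> ctr[1]=1
Ev 3: PC=7 idx=1 pred=N actual=N -> ctr[1]=0
Ev 4: PC=3 idx=1 pred=N actual=N -> ctr[1]=0
Ev 5: PC=7 idx=1 pred=N actual=T -> ctr[1]=1
Ev 6: PC=3 idx=1 pred=N actual=T -> ctr[1]=2
Ev 7: PC=3 idx=1 pred=T actual=N -> ctr[1]=1
Ev 8: PC=5 idx=1 pred=N actual=T -> ctr[1]=2
Ev 9: PC=7 idx=1 pred=T actual=N -> ctr[1]=1
Ev 10: PC=3 idx=1 pred=N actual=N -> ctr[1]=0
Ev 11: PC=5 idx=1 pred=N actual=T -> ctr[1]=1

Answer: 1 1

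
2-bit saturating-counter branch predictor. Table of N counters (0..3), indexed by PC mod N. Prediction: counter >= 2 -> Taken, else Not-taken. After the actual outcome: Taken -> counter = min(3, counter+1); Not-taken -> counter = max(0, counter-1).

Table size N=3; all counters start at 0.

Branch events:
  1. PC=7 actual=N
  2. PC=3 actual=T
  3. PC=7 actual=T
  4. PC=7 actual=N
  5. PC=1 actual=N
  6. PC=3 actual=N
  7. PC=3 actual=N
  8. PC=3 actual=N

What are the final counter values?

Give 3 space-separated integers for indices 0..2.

Ev 1: PC=7 idx=1 pred=N actual=N -> ctr[1]=0
Ev 2: PC=3 idx=0 pred=N actual=T -> ctr[0]=1
Ev 3: PC=7 idx=1 pred=N actual=T -> ctr[1]=1
Ev 4: PC=7 idx=1 pred=N actual=N -> ctr[1]=0
Ev 5: PC=1 idx=1 pred=N actual=N -> ctr[1]=0
Ev 6: PC=3 idx=0 pred=N actual=N -> ctr[0]=0
Ev 7: PC=3 idx=0 pred=N actual=N -> ctr[0]=0
Ev 8: PC=3 idx=0 pred=N actual=N -> ctr[0]=0

Answer: 0 0 0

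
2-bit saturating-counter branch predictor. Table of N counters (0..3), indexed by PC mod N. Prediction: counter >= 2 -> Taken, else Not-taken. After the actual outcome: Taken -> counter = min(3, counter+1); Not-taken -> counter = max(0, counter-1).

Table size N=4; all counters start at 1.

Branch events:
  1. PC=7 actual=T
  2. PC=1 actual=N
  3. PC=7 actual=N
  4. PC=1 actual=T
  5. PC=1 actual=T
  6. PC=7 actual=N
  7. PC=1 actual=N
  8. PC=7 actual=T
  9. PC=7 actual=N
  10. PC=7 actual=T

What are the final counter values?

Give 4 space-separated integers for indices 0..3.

Ev 1: PC=7 idx=3 pred=N actual=T -> ctr[3]=2
Ev 2: PC=1 idx=1 pred=N actual=N -> ctr[1]=0
Ev 3: PC=7 idx=3 pred=T actual=N -> ctr[3]=1
Ev 4: PC=1 idx=1 pred=N actual=T -> ctr[1]=1
Ev 5: PC=1 idx=1 pred=N actual=T -> ctr[1]=2
Ev 6: PC=7 idx=3 pred=N actual=N -> ctr[3]=0
Ev 7: PC=1 idx=1 pred=T actual=N -> ctr[1]=1
Ev 8: PC=7 idx=3 pred=N actual=T -> ctr[3]=1
Ev 9: PC=7 idx=3 pred=N actual=N -> ctr[3]=0
Ev 10: PC=7 idx=3 pred=N actual=T -> ctr[3]=1

Answer: 1 1 1 1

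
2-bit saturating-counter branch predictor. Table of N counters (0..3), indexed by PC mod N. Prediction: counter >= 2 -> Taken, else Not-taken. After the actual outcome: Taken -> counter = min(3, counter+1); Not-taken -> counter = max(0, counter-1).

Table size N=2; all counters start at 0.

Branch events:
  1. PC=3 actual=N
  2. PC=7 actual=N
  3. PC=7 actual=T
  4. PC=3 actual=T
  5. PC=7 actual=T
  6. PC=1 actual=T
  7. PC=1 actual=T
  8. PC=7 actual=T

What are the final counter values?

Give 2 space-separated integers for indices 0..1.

Answer: 0 3

Derivation:
Ev 1: PC=3 idx=1 pred=N actual=N -> ctr[1]=0
Ev 2: PC=7 idx=1 pred=N actual=N -> ctr[1]=0
Ev 3: PC=7 idx=1 pred=N actual=T -> ctr[1]=1
Ev 4: PC=3 idx=1 pred=N actual=T -> ctr[1]=2
Ev 5: PC=7 idx=1 pred=T actual=T -> ctr[1]=3
Ev 6: PC=1 idx=1 pred=T actual=T -> ctr[1]=3
Ev 7: PC=1 idx=1 pred=T actual=T -> ctr[1]=3
Ev 8: PC=7 idx=1 pred=T actual=T -> ctr[1]=3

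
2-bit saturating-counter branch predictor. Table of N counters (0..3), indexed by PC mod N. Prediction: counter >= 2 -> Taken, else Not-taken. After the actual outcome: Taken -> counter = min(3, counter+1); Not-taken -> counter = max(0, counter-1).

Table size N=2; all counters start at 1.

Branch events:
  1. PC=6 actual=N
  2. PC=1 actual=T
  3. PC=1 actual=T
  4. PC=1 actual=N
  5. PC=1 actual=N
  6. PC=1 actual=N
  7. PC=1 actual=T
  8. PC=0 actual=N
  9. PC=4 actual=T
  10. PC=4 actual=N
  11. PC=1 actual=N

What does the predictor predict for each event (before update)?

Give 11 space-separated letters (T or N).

Answer: N N T T T N N N N N N

Derivation:
Ev 1: PC=6 idx=0 pred=N actual=N -> ctr[0]=0
Ev 2: PC=1 idx=1 pred=N actual=T -> ctr[1]=2
Ev 3: PC=1 idx=1 pred=T actual=T -> ctr[1]=3
Ev 4: PC=1 idx=1 pred=T actual=N -> ctr[1]=2
Ev 5: PC=1 idx=1 pred=T actual=N -> ctr[1]=1
Ev 6: PC=1 idx=1 pred=N actual=N -> ctr[1]=0
Ev 7: PC=1 idx=1 pred=N actual=T -> ctr[1]=1
Ev 8: PC=0 idx=0 pred=N actual=N -> ctr[0]=0
Ev 9: PC=4 idx=0 pred=N actual=T -> ctr[0]=1
Ev 10: PC=4 idx=0 pred=N actual=N -> ctr[0]=0
Ev 11: PC=1 idx=1 pred=N actual=N -> ctr[1]=0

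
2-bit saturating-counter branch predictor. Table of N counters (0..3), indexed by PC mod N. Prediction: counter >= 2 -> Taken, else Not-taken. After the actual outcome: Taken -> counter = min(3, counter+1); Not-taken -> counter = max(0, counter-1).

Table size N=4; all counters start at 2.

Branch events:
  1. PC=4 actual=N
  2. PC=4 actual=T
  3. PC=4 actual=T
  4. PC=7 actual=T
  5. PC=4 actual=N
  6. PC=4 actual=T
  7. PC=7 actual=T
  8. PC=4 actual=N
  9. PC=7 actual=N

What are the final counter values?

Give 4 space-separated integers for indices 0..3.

Answer: 2 2 2 2

Derivation:
Ev 1: PC=4 idx=0 pred=T actual=N -> ctr[0]=1
Ev 2: PC=4 idx=0 pred=N actual=T -> ctr[0]=2
Ev 3: PC=4 idx=0 pred=T actual=T -> ctr[0]=3
Ev 4: PC=7 idx=3 pred=T actual=T -> ctr[3]=3
Ev 5: PC=4 idx=0 pred=T actual=N -> ctr[0]=2
Ev 6: PC=4 idx=0 pred=T actual=T -> ctr[0]=3
Ev 7: PC=7 idx=3 pred=T actual=T -> ctr[3]=3
Ev 8: PC=4 idx=0 pred=T actual=N -> ctr[0]=2
Ev 9: PC=7 idx=3 pred=T actual=N -> ctr[3]=2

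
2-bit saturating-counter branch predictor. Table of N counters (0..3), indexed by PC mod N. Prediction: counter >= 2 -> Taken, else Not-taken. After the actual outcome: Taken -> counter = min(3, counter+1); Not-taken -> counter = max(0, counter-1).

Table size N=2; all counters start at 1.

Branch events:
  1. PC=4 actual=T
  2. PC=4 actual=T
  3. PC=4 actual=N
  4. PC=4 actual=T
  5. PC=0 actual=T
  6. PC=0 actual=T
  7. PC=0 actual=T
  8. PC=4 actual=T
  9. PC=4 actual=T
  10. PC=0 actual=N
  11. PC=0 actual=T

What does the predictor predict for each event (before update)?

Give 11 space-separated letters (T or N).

Answer: N T T T T T T T T T T

Derivation:
Ev 1: PC=4 idx=0 pred=N actual=T -> ctr[0]=2
Ev 2: PC=4 idx=0 pred=T actual=T -> ctr[0]=3
Ev 3: PC=4 idx=0 pred=T actual=N -> ctr[0]=2
Ev 4: PC=4 idx=0 pred=T actual=T -> ctr[0]=3
Ev 5: PC=0 idx=0 pred=T actual=T -> ctr[0]=3
Ev 6: PC=0 idx=0 pred=T actual=T -> ctr[0]=3
Ev 7: PC=0 idx=0 pred=T actual=T -> ctr[0]=3
Ev 8: PC=4 idx=0 pred=T actual=T -> ctr[0]=3
Ev 9: PC=4 idx=0 pred=T actual=T -> ctr[0]=3
Ev 10: PC=0 idx=0 pred=T actual=N -> ctr[0]=2
Ev 11: PC=0 idx=0 pred=T actual=T -> ctr[0]=3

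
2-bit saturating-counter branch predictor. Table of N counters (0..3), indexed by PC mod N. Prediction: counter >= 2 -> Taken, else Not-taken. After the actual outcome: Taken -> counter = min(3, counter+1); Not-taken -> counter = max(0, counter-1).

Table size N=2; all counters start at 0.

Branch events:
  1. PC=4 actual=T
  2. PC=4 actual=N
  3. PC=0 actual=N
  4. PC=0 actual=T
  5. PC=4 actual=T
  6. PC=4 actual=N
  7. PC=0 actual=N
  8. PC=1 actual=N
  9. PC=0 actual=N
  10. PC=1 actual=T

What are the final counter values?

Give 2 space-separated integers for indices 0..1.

Answer: 0 1

Derivation:
Ev 1: PC=4 idx=0 pred=N actual=T -> ctr[0]=1
Ev 2: PC=4 idx=0 pred=N actual=N -> ctr[0]=0
Ev 3: PC=0 idx=0 pred=N actual=N -> ctr[0]=0
Ev 4: PC=0 idx=0 pred=N actual=T -> ctr[0]=1
Ev 5: PC=4 idx=0 pred=N actual=T -> ctr[0]=2
Ev 6: PC=4 idx=0 pred=T actual=N -> ctr[0]=1
Ev 7: PC=0 idx=0 pred=N actual=N -> ctr[0]=0
Ev 8: PC=1 idx=1 pred=N actual=N -> ctr[1]=0
Ev 9: PC=0 idx=0 pred=N actual=N -> ctr[0]=0
Ev 10: PC=1 idx=1 pred=N actual=T -> ctr[1]=1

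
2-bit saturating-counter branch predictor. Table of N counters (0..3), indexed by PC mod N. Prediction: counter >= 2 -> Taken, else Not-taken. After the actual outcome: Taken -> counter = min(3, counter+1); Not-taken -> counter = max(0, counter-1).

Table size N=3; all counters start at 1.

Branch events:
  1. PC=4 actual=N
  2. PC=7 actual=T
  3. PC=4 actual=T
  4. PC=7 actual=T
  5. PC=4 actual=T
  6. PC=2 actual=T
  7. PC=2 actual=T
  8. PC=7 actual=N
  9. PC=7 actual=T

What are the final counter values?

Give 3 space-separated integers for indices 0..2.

Ev 1: PC=4 idx=1 pred=N actual=N -> ctr[1]=0
Ev 2: PC=7 idx=1 pred=N actual=T -> ctr[1]=1
Ev 3: PC=4 idx=1 pred=N actual=T -> ctr[1]=2
Ev 4: PC=7 idx=1 pred=T actual=T -> ctr[1]=3
Ev 5: PC=4 idx=1 pred=T actual=T -> ctr[1]=3
Ev 6: PC=2 idx=2 pred=N actual=T -> ctr[2]=2
Ev 7: PC=2 idx=2 pred=T actual=T -> ctr[2]=3
Ev 8: PC=7 idx=1 pred=T actual=N -> ctr[1]=2
Ev 9: PC=7 idx=1 pred=T actual=T -> ctr[1]=3

Answer: 1 3 3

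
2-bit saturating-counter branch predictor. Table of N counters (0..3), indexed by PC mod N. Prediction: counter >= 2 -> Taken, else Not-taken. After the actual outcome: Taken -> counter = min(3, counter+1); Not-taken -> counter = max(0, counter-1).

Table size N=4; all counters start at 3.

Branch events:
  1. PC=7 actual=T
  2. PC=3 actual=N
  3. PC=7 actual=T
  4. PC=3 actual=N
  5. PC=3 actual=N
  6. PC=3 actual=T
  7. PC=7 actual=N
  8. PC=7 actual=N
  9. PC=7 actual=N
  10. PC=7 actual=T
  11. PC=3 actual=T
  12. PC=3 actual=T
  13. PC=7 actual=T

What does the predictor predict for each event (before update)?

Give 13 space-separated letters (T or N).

Ev 1: PC=7 idx=3 pred=T actual=T -> ctr[3]=3
Ev 2: PC=3 idx=3 pred=T actual=N -> ctr[3]=2
Ev 3: PC=7 idx=3 pred=T actual=T -> ctr[3]=3
Ev 4: PC=3 idx=3 pred=T actual=N -> ctr[3]=2
Ev 5: PC=3 idx=3 pred=T actual=N -> ctr[3]=1
Ev 6: PC=3 idx=3 pred=N actual=T -> ctr[3]=2
Ev 7: PC=7 idx=3 pred=T actual=N -> ctr[3]=1
Ev 8: PC=7 idx=3 pred=N actual=N -> ctr[3]=0
Ev 9: PC=7 idx=3 pred=N actual=N -> ctr[3]=0
Ev 10: PC=7 idx=3 pred=N actual=T -> ctr[3]=1
Ev 11: PC=3 idx=3 pred=N actual=T -> ctr[3]=2
Ev 12: PC=3 idx=3 pred=T actual=T -> ctr[3]=3
Ev 13: PC=7 idx=3 pred=T actual=T -> ctr[3]=3

Answer: T T T T T N T N N N N T T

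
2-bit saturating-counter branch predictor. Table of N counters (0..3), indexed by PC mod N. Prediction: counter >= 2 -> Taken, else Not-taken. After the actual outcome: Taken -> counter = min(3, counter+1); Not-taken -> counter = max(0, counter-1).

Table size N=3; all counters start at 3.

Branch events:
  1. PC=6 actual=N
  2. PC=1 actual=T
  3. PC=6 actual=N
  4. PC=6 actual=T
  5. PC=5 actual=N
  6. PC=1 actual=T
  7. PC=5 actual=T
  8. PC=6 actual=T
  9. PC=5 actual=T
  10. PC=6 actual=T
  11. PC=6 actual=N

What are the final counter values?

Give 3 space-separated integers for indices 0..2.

Ev 1: PC=6 idx=0 pred=T actual=N -> ctr[0]=2
Ev 2: PC=1 idx=1 pred=T actual=T -> ctr[1]=3
Ev 3: PC=6 idx=0 pred=T actual=N -> ctr[0]=1
Ev 4: PC=6 idx=0 pred=N actual=T -> ctr[0]=2
Ev 5: PC=5 idx=2 pred=T actual=N -> ctr[2]=2
Ev 6: PC=1 idx=1 pred=T actual=T -> ctr[1]=3
Ev 7: PC=5 idx=2 pred=T actual=T -> ctr[2]=3
Ev 8: PC=6 idx=0 pred=T actual=T -> ctr[0]=3
Ev 9: PC=5 idx=2 pred=T actual=T -> ctr[2]=3
Ev 10: PC=6 idx=0 pred=T actual=T -> ctr[0]=3
Ev 11: PC=6 idx=0 pred=T actual=N -> ctr[0]=2

Answer: 2 3 3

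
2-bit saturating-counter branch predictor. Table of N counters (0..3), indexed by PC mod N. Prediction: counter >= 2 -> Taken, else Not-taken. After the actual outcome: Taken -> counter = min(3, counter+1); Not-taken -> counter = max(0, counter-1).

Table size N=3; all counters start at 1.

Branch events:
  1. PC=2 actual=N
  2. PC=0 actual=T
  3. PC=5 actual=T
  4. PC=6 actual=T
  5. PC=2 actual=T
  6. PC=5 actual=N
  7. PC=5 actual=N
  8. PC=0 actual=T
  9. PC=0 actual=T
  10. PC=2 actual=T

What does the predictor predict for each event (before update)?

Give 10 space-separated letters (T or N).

Ev 1: PC=2 idx=2 pred=N actual=N -> ctr[2]=0
Ev 2: PC=0 idx=0 pred=N actual=T -> ctr[0]=2
Ev 3: PC=5 idx=2 pred=N actual=T -> ctr[2]=1
Ev 4: PC=6 idx=0 pred=T actual=T -> ctr[0]=3
Ev 5: PC=2 idx=2 pred=N actual=T -> ctr[2]=2
Ev 6: PC=5 idx=2 pred=T actual=N -> ctr[2]=1
Ev 7: PC=5 idx=2 pred=N actual=N -> ctr[2]=0
Ev 8: PC=0 idx=0 pred=T actual=T -> ctr[0]=3
Ev 9: PC=0 idx=0 pred=T actual=T -> ctr[0]=3
Ev 10: PC=2 idx=2 pred=N actual=T -> ctr[2]=1

Answer: N N N T N T N T T N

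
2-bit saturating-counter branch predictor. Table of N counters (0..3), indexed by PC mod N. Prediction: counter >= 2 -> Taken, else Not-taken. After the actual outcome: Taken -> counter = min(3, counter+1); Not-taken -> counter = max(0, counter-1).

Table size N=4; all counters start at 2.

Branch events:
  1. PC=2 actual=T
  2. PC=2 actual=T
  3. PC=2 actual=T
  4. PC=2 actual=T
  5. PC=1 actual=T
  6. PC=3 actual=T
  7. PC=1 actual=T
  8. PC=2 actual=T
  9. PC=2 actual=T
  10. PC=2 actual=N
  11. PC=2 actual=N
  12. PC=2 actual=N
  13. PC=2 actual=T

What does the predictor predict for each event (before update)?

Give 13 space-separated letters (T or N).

Ev 1: PC=2 idx=2 pred=T actual=T -> ctr[2]=3
Ev 2: PC=2 idx=2 pred=T actual=T -> ctr[2]=3
Ev 3: PC=2 idx=2 pred=T actual=T -> ctr[2]=3
Ev 4: PC=2 idx=2 pred=T actual=T -> ctr[2]=3
Ev 5: PC=1 idx=1 pred=T actual=T -> ctr[1]=3
Ev 6: PC=3 idx=3 pred=T actual=T -> ctr[3]=3
Ev 7: PC=1 idx=1 pred=T actual=T -> ctr[1]=3
Ev 8: PC=2 idx=2 pred=T actual=T -> ctr[2]=3
Ev 9: PC=2 idx=2 pred=T actual=T -> ctr[2]=3
Ev 10: PC=2 idx=2 pred=T actual=N -> ctr[2]=2
Ev 11: PC=2 idx=2 pred=T actual=N -> ctr[2]=1
Ev 12: PC=2 idx=2 pred=N actual=N -> ctr[2]=0
Ev 13: PC=2 idx=2 pred=N actual=T -> ctr[2]=1

Answer: T T T T T T T T T T T N N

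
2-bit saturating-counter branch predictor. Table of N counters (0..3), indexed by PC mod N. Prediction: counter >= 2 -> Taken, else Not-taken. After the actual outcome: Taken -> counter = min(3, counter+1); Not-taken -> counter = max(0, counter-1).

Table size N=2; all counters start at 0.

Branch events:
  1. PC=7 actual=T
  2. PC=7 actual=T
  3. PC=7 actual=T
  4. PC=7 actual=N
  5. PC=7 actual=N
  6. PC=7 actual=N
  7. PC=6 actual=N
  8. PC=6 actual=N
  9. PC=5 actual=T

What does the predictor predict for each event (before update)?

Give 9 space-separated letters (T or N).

Ev 1: PC=7 idx=1 pred=N actual=T -> ctr[1]=1
Ev 2: PC=7 idx=1 pred=N actual=T -> ctr[1]=2
Ev 3: PC=7 idx=1 pred=T actual=T -> ctr[1]=3
Ev 4: PC=7 idx=1 pred=T actual=N -> ctr[1]=2
Ev 5: PC=7 idx=1 pred=T actual=N -> ctr[1]=1
Ev 6: PC=7 idx=1 pred=N actual=N -> ctr[1]=0
Ev 7: PC=6 idx=0 pred=N actual=N -> ctr[0]=0
Ev 8: PC=6 idx=0 pred=N actual=N -> ctr[0]=0
Ev 9: PC=5 idx=1 pred=N actual=T -> ctr[1]=1

Answer: N N T T T N N N N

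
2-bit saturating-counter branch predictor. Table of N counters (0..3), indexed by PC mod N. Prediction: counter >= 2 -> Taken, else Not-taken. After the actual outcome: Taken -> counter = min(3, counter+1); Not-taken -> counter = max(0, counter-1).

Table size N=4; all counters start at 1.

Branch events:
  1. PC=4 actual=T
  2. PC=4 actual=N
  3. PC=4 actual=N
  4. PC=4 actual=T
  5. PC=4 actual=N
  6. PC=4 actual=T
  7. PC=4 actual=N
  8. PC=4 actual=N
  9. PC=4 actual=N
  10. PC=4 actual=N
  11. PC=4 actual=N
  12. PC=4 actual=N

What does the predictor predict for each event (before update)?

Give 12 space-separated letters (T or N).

Answer: N T N N N N N N N N N N

Derivation:
Ev 1: PC=4 idx=0 pred=N actual=T -> ctr[0]=2
Ev 2: PC=4 idx=0 pred=T actual=N -> ctr[0]=1
Ev 3: PC=4 idx=0 pred=N actual=N -> ctr[0]=0
Ev 4: PC=4 idx=0 pred=N actual=T -> ctr[0]=1
Ev 5: PC=4 idx=0 pred=N actual=N -> ctr[0]=0
Ev 6: PC=4 idx=0 pred=N actual=T -> ctr[0]=1
Ev 7: PC=4 idx=0 pred=N actual=N -> ctr[0]=0
Ev 8: PC=4 idx=0 pred=N actual=N -> ctr[0]=0
Ev 9: PC=4 idx=0 pred=N actual=N -> ctr[0]=0
Ev 10: PC=4 idx=0 pred=N actual=N -> ctr[0]=0
Ev 11: PC=4 idx=0 pred=N actual=N -> ctr[0]=0
Ev 12: PC=4 idx=0 pred=N actual=N -> ctr[0]=0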